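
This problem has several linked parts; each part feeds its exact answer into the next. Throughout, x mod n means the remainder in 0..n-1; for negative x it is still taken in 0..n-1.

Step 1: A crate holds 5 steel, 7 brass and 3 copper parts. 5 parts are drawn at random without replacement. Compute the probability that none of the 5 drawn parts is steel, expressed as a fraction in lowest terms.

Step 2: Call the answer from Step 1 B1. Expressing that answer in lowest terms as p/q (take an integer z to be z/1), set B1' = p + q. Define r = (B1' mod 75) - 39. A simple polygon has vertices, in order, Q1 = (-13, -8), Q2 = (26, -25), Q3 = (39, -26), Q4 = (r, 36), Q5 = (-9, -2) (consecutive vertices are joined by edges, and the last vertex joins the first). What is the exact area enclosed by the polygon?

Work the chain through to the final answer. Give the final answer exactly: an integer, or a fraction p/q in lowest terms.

895

Step 1: total draws C(15,5) = 3003; favorable C(10,5) = 252; P = 12/143; answer 12/143
Step 2: B1 = 12/143; threaded value p + q = 155; r = -34; cross terms: (-13*-25 - 26*-8)=533, (26*-26 - 39*-25)=299, (39*36 - -34*-26)=520, (-34*-2 - -9*36)=392, (-9*-8 - -13*-2)=46; twice the area = |1790| = 1790; area = 895; answer 895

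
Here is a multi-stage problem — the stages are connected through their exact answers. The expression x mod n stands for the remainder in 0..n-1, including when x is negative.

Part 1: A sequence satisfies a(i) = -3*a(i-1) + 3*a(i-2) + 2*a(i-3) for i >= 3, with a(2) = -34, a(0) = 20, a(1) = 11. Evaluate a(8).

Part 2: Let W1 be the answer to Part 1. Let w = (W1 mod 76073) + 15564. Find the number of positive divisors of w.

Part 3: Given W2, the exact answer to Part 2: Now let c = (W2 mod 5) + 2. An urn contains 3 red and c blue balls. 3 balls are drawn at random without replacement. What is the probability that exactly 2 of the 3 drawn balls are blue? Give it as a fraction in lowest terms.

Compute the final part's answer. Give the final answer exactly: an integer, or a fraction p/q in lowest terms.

9/20

Part 1: a(3) = -3*(-34) + 3*(11) + 2*(20) = 175; iterating: a(3)=175, a(4)=-605, a(5)=2272, a(6)=-8281, a(7)=30449, a(8)=-111646; answer -111646
Part 2: W1 = -111646; w = 56064; 56064 = 2^8 * 3 * 73; number of divisors = (8+1) * (1+1) * (1+1) = 36; answer 36
Part 3: W2 = 36; c = 3; total draws C(6,3) = 20; favorable C(3,2)*C(3,1) = 9; P = 9/20; answer 9/20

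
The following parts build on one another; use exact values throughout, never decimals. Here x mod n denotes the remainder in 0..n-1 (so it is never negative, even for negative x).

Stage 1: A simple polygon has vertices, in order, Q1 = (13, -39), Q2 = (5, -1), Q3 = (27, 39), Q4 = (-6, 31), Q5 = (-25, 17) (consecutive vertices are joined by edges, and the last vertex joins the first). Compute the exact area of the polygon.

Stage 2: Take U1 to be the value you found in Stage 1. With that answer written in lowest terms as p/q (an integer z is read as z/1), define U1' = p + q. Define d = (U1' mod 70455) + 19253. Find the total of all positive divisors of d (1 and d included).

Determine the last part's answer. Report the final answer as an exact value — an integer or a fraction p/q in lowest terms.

Stage 1: cross terms: (13*-1 - 5*-39)=182, (5*39 - 27*-1)=222, (27*31 - -6*39)=1071, (-6*17 - -25*31)=673, (-25*-39 - 13*17)=754; twice the area = |2902| = 2902; area = 1451; answer 1451
Stage 2: U1 = 1451; threaded value p + q = 1452; d = 20705; 20705 = 5 * 41 * 101; sigma = (1 + 5) * (1 + 41) * (1 + 101) = 6 * 42 * 102 = 25704; answer 25704

25704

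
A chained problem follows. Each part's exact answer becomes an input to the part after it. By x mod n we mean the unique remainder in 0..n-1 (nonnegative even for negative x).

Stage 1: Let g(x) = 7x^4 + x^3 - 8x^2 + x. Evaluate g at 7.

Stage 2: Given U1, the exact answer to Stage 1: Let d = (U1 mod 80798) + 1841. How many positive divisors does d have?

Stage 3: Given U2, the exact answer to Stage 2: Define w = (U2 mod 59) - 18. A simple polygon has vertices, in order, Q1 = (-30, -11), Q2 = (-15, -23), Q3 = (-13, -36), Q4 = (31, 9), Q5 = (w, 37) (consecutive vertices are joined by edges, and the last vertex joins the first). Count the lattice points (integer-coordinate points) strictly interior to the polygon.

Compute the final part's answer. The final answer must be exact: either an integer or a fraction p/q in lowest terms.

Stage 1: 7*(7)^4 + 1*(7)^3 - 8*(7)^2 + 1*(7)^1 = (16807) + (343) + (-392) + (7) = 16765; answer 16765
Stage 2: U1 = 16765; d = 18606; 18606 = 2 * 3 * 7 * 443; number of divisors = (1+1) * (1+1) * (1+1) * (1+1) = 16; answer 16
Stage 3: U2 = 16; w = -2; cross terms: (-30*-23 - -15*-11)=525, (-15*-36 - -13*-23)=241, (-13*9 - 31*-36)=999, (31*37 - -2*9)=1165, (-2*-11 - -30*37)=1132; twice the area = |4062| = 4062; area = 2031; boundary points = 3 + 1 + 1 + 1 + 4 = 10; strictly interior points = area - boundary/2 + 1 = 2027; answer 2027

2027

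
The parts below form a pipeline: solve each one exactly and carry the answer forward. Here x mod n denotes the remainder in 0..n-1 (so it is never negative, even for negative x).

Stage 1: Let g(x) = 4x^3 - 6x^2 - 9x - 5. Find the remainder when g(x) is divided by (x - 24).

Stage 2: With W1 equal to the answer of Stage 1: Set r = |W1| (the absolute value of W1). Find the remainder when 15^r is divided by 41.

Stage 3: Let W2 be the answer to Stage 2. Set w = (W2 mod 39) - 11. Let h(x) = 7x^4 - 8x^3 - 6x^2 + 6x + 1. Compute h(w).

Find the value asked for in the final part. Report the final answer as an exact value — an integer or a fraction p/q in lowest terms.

Stage 1: remainder = value at the root: 4*(24)^3 - 6*(24)^2 - 9*(24)^1 - 5 = (55296) + (-3456) + (-216) + (-5) = 51619; answer 51619
Stage 2: W1 = 51619; r = 51619; squarings mod 41: 15^1=15, 15^2=20, 15^4=31, 15^8=18, 15^16=37, 15^32=16, 15^64=10, 15^128=18, 15^256=37, 15^512=16, 15^1024=10, 15^2048=18, 15^4096=37, 15^8192=16, 15^16384=10, 15^32768=18; 15^51619 = 15^1 * 15^2 * 15^32 * 15^128 * 15^256 * 15^2048 * 15^16384 * 15^32768 = 30 (mod 41); answer 30
Stage 3: W2 = 30; w = 19; 7*(19)^4 - 8*(19)^3 - 6*(19)^2 + 6*(19)^1 + 1 = (912247) + (-54872) + (-2166) + (114) + (1) = 855324; answer 855324

855324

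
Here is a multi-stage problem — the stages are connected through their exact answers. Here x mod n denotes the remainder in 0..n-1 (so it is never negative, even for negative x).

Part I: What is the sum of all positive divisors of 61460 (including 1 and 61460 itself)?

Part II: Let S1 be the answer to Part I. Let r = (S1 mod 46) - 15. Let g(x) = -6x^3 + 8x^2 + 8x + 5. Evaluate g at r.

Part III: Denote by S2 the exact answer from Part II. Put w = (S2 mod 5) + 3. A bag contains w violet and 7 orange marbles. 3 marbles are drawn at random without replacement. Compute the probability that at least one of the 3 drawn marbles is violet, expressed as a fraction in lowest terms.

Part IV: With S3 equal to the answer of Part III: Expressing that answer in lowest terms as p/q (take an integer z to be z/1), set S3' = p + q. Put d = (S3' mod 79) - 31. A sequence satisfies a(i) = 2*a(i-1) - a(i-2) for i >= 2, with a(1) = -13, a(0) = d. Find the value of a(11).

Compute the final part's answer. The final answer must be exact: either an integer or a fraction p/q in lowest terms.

Part I: 61460 = 2^2 * 5 * 7 * 439; sigma = (1 + 2 + 4) * (1 + 5) * (1 + 7) * (1 + 439) = 7 * 6 * 8 * 440 = 147840; answer 147840
Part II: S1 = 147840; r = 27; -6*(27)^3 + 8*(27)^2 + 8*(27)^1 + 5 = (-118098) + (5832) + (216) + (5) = -112045; answer -112045
Part III: S2 = -112045; w = 3; total draws C(10,3) = 120; complement C(7,3) = 35; favorable 120 - 35 = 85; P = 17/24; answer 17/24
Part IV: S3 = 17/24; threaded value p + q = 41; d = 10; a(2) = 2*(-13) - 1*(10) = -36; iterating: a(2)=-36, a(3)=-59, a(4)=-82, a(5)=-105, a(6)=-128, a(7)=-151, a(8)=-174, a(9)=-197, a(10)=-220, a(11)=-243; answer -243

-243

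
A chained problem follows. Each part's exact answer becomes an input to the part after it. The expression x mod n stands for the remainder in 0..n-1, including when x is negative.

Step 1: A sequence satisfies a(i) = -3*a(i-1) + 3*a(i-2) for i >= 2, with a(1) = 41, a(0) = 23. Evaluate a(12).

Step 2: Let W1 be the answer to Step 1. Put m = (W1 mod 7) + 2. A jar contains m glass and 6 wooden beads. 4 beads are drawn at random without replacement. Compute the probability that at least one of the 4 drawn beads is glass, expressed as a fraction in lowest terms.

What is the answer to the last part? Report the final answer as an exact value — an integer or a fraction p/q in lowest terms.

11/14

Step 1: a(2) = -3*(41) + 3*(23) = -54; iterating: a(2)=-54, a(3)=285, a(4)=-1017, a(5)=3906, a(6)=-14769, a(7)=56025, a(8)=-212382, a(9)=805221, a(10)=-3052809, a(11)=11574090, a(12)=-43880697; answer -43880697
Step 2: W1 = -43880697; m = 2; total draws C(8,4) = 70; complement C(6,4) = 15; favorable 70 - 15 = 55; P = 11/14; answer 11/14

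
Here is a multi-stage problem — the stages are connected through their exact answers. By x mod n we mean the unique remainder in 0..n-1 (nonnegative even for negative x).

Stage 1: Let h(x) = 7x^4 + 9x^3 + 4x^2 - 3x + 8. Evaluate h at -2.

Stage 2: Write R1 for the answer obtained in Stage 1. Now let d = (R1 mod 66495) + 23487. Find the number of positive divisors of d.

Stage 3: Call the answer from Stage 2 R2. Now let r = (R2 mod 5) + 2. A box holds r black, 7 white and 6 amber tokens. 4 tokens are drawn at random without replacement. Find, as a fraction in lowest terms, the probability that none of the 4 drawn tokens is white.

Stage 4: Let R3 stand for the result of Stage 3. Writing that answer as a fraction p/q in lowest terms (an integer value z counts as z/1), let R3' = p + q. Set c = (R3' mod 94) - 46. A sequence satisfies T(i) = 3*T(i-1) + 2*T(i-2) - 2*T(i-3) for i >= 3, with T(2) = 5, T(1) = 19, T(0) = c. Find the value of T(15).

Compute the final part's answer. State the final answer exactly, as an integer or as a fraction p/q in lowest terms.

145094303

Stage 1: 7*(-2)^4 + 9*(-2)^3 + 4*(-2)^2 - 3*(-2)^1 + 8 = (112) + (-72) + (16) + (6) + (8) = 70; answer 70
Stage 2: R1 = 70; d = 23557; 23557 is prime, so its only divisors are 1 and 23557; count = 2; answer 2
Stage 3: R2 = 2; r = 4; total draws C(17,4) = 2380; favorable C(10,4) = 210; P = 3/34; answer 3/34
Stage 4: R3 = 3/34; threaded value p + q = 37; c = -9; T(3) = 3*(5) + 2*(19) - 2*(-9) = 71; iterating: T(3)=71, T(4)=185, T(5)=687, T(6)=2289, T(7)=7871, T(8)=26817, T(9)=91615, T(10)=312737, T(11)=1067807, T(12)=3645665, T(13)=12447135, T(14)=42497121, T(15)=145094303; answer 145094303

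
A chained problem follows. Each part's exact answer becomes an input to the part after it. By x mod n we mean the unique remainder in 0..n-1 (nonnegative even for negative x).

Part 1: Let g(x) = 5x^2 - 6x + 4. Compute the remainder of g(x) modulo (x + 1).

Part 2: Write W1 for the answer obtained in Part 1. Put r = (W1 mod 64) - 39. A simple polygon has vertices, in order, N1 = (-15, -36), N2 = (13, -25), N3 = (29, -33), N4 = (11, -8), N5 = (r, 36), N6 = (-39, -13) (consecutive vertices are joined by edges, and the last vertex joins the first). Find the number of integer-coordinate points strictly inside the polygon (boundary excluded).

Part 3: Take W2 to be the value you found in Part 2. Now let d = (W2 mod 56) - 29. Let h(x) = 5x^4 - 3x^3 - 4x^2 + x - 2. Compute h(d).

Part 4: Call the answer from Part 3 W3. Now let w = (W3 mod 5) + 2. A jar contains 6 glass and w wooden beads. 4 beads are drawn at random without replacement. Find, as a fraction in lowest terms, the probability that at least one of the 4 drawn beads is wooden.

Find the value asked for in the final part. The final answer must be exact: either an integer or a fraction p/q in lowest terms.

13/14

Part 1: remainder = value at the root: 5*(-1)^2 - 6*(-1)^1 + 4 = (5) + (6) + (4) = 15; answer 15
Part 2: W1 = 15; r = -24; cross terms: (-15*-25 - 13*-36)=843, (13*-33 - 29*-25)=296, (29*-8 - 11*-33)=131, (11*36 - -24*-8)=204, (-24*-13 - -39*36)=1716, (-39*-36 - -15*-13)=1209; twice the area = |4399| = 4399; area = 4399/2; boundary points = 1 + 8 + 1 + 1 + 1 + 1 = 13; strictly interior points = area - boundary/2 + 1 = 2194; answer 2194
Part 3: W2 = 2194; d = -19; 5*(-19)^4 - 3*(-19)^3 - 4*(-19)^2 + 1*(-19)^1 - 2 = (651605) + (20577) + (-1444) + (-19) + (-2) = 670717; answer 670717
Part 4: W3 = 670717; w = 4; total draws C(10,4) = 210; complement C(6,4) = 15; favorable 210 - 15 = 195; P = 13/14; answer 13/14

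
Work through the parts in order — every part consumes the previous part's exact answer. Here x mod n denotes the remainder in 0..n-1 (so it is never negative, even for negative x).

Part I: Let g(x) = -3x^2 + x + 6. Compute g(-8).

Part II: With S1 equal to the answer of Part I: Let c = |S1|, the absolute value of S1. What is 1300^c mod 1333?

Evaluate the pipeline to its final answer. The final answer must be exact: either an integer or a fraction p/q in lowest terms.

Part I: -3*(-8)^2 + 1*(-8)^1 + 6 = (-192) + (-8) + (6) = -194; answer -194
Part II: S1 = -194; c = 194; squarings mod 1333: 1300^1=1300, 1300^2=1089, 1300^4=884, 1300^8=318, 1300^16=1149, 1300^32=531, 1300^64=698, 1300^128=659; 1300^194 = 1300^2 * 1300^64 * 1300^128 = 326 (mod 1333); answer 326

326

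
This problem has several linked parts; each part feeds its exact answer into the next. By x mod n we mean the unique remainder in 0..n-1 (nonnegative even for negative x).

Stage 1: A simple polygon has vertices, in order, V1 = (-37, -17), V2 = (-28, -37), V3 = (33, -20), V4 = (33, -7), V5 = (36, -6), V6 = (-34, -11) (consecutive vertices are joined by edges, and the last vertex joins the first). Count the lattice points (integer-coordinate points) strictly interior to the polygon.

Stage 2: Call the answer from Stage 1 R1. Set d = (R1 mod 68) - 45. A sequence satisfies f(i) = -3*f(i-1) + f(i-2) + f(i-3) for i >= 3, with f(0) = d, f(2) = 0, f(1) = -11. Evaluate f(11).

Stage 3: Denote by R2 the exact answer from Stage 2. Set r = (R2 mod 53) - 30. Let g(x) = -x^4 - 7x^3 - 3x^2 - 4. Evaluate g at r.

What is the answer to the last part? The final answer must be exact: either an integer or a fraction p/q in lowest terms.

Stage 1: cross terms: (-37*-37 - -28*-17)=893, (-28*-20 - 33*-37)=1781, (33*-7 - 33*-20)=429, (33*-6 - 36*-7)=54, (36*-11 - -34*-6)=-600, (-34*-17 - -37*-11)=171; twice the area = |2728| = 2728; area = 1364; boundary points = 1 + 1 + 13 + 1 + 5 + 3 = 24; strictly interior points = area - boundary/2 + 1 = 1353; answer 1353
Stage 2: R1 = 1353; d = 16; f(3) = -3*(0) + 1*(-11) + 1*(16) = 5; iterating: f(3)=5, f(4)=-26, f(5)=83, f(6)=-270, f(7)=867, f(8)=-2788, f(9)=8961, f(10)=-28804, f(11)=92585; answer 92585
Stage 3: R2 = 92585; r = 17; -1*(17)^4 - 7*(17)^3 - 3*(17)^2 - 4 = (-83521) + (-34391) + (-867) + (-4) = -118783; answer -118783

-118783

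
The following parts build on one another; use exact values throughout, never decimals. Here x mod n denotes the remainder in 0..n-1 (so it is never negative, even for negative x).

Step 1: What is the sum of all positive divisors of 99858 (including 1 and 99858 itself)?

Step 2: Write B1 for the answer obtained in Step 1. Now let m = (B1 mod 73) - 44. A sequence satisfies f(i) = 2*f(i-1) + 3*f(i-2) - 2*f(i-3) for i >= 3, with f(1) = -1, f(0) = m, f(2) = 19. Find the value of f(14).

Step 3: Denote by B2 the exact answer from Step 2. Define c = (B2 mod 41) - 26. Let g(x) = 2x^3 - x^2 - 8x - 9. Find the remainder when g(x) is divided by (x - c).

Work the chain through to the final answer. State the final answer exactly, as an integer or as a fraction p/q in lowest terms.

Step 1: 99858 = 2 * 3 * 11 * 17 * 89; sigma = (1 + 2) * (1 + 3) * (1 + 11) * (1 + 17) * (1 + 89) = 3 * 4 * 12 * 18 * 90 = 233280; answer 233280
Step 2: B1 = 233280; m = 1; f(3) = 2*(19) + 3*(-1) - 2*(1) = 33; iterating: f(3)=33, f(4)=125, f(5)=311, f(6)=931, f(7)=2545, f(8)=7261, f(9)=20295, f(10)=57283, f(11)=160929, f(12)=453117, f(13)=1274455, f(14)=3586403; answer 3586403
Step 3: B2 = 3586403; c = -16; remainder = value at the root: 2*(-16)^3 - 1*(-16)^2 - 8*(-16)^1 - 9 = (-8192) + (-256) + (128) + (-9) = -8329; answer -8329

-8329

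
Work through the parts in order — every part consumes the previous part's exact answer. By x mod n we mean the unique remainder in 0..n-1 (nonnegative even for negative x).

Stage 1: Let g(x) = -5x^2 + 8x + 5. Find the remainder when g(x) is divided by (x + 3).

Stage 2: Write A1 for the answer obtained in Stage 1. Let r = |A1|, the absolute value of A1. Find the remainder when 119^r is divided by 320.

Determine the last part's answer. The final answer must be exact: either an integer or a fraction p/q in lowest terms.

1

Stage 1: remainder = value at the root: -5*(-3)^2 + 8*(-3)^1 + 5 = (-45) + (-24) + (5) = -64; answer -64
Stage 2: A1 = -64; r = 64; squarings mod 320: 119^1=119, 119^2=81, 119^4=161, 119^8=1, 119^16=1, 119^32=1, 119^64=1; 119^64 = 119^64 = 1 (mod 320); answer 1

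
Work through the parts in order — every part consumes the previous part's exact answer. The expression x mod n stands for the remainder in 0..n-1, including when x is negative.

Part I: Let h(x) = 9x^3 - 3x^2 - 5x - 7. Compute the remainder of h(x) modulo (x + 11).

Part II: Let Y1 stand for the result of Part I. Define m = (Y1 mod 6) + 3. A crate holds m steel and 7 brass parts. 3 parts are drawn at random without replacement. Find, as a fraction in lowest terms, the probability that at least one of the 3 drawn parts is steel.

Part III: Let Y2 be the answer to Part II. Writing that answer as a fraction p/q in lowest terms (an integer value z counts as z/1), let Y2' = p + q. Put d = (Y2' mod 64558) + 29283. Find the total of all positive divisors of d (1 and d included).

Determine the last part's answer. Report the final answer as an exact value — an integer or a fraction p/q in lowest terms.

Part I: remainder = value at the root: 9*(-11)^3 - 3*(-11)^2 - 5*(-11)^1 - 7 = (-11979) + (-363) + (55) + (-7) = -12294; answer -12294
Part II: Y1 = -12294; m = 3; total draws C(10,3) = 120; complement C(7,3) = 35; favorable 120 - 35 = 85; P = 17/24; answer 17/24
Part III: Y2 = 17/24; threaded value p + q = 41; d = 29324; 29324 = 2^2 * 7331; sigma = (1 + 2 + 4) * (1 + 7331) = 7 * 7332 = 51324; answer 51324

51324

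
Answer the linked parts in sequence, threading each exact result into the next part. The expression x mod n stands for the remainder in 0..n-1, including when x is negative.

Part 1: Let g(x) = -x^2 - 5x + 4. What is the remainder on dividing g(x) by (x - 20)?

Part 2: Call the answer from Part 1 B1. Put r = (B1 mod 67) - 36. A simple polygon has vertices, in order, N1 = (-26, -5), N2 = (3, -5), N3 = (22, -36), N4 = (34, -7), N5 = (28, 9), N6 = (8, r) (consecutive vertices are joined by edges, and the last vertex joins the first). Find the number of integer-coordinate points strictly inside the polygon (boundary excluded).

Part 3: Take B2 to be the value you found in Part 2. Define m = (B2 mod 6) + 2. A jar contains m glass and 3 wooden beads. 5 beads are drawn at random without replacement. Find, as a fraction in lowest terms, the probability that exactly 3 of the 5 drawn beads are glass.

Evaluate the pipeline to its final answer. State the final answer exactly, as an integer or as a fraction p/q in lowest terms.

Part 1: remainder = value at the root: -1*(20)^2 - 5*(20)^1 + 4 = (-400) + (-100) + (4) = -496; answer -496
Part 2: B1 = -496; r = 4; cross terms: (-26*-5 - 3*-5)=145, (3*-36 - 22*-5)=2, (22*-7 - 34*-36)=1070, (34*9 - 28*-7)=502, (28*4 - 8*9)=40, (8*-5 - -26*4)=64; twice the area = |1823| = 1823; area = 1823/2; boundary points = 29 + 1 + 1 + 2 + 5 + 1 = 39; strictly interior points = area - boundary/2 + 1 = 893; answer 893
Part 3: B2 = 893; m = 7; total draws C(10,5) = 252; favorable C(7,3)*C(3,2) = 105; P = 5/12; answer 5/12

5/12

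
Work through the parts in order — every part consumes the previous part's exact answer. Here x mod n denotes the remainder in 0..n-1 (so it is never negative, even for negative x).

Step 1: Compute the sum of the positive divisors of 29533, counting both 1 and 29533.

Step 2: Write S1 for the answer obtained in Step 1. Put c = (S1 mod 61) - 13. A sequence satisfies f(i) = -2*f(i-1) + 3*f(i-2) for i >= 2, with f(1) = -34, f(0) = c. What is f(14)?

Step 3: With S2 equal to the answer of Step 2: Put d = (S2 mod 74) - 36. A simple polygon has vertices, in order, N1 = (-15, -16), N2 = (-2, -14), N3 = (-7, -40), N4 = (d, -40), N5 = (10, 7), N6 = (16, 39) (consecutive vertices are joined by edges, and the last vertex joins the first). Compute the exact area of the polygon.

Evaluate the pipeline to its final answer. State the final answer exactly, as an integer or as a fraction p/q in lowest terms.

1917/2

Step 1: 29533 = 7 * 4219; sigma = (1 + 7) * (1 + 4219) = 8 * 4220 = 33760; answer 33760
Step 2: S1 = 33760; c = 14; f(2) = -2*(-34) + 3*(14) = 110; iterating: f(2)=110, f(3)=-322, f(4)=974, f(5)=-2914, f(6)=8750, f(7)=-26242, f(8)=78734, f(9)=-236194, f(10)=708590, f(11)=-2125762, f(12)=6377294, f(13)=-19131874, f(14)=57395630; answer 57395630
Step 3: S2 = 57395630; d = 10; cross terms: (-15*-14 - -2*-16)=178, (-2*-40 - -7*-14)=-18, (-7*-40 - 10*-40)=680, (10*7 - 10*-40)=470, (10*39 - 16*7)=278, (16*-16 - -15*39)=329; twice the area = |1917| = 1917; area = 1917/2; answer 1917/2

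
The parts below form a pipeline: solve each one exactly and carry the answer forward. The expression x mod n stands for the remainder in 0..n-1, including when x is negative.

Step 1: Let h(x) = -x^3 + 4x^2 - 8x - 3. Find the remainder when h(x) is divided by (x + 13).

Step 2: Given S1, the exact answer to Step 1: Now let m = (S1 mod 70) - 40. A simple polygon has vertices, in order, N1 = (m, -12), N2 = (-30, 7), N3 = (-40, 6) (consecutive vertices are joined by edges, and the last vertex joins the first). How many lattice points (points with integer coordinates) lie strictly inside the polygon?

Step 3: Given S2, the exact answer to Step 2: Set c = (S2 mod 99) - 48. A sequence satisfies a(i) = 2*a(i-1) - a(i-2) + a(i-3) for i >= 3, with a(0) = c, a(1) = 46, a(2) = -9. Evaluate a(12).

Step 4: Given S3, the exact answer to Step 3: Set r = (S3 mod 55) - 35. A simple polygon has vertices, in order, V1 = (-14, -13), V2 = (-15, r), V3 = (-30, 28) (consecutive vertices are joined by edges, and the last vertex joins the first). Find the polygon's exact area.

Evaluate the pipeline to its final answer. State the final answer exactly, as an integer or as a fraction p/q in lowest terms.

231/2

Step 1: remainder = value at the root: -1*(-13)^3 + 4*(-13)^2 - 8*(-13)^1 - 3 = (2197) + (676) + (104) + (-3) = 2974; answer 2974
Step 2: S1 = 2974; m = -6; cross terms: (-6*7 - -30*-12)=-402, (-30*6 - -40*7)=100, (-40*-12 - -6*6)=516; twice the area = |214| = 214; area = 107; boundary points = 1 + 1 + 2 = 4; strictly interior points = area - boundary/2 + 1 = 106; answer 106
Step 3: S2 = 106; c = -41; a(3) = 2*(-9) - 1*(46) + 1*(-41) = -105; iterating: a(3)=-105, a(4)=-155, a(5)=-214, a(6)=-378, a(7)=-697, a(8)=-1230, a(9)=-2141, a(10)=-3749, a(11)=-6587, a(12)=-11566; answer -11566
Step 4: S3 = -11566; r = 4; cross terms: (-14*4 - -15*-13)=-251, (-15*28 - -30*4)=-300, (-30*-13 - -14*28)=782; twice the area = |231| = 231; area = 231/2; answer 231/2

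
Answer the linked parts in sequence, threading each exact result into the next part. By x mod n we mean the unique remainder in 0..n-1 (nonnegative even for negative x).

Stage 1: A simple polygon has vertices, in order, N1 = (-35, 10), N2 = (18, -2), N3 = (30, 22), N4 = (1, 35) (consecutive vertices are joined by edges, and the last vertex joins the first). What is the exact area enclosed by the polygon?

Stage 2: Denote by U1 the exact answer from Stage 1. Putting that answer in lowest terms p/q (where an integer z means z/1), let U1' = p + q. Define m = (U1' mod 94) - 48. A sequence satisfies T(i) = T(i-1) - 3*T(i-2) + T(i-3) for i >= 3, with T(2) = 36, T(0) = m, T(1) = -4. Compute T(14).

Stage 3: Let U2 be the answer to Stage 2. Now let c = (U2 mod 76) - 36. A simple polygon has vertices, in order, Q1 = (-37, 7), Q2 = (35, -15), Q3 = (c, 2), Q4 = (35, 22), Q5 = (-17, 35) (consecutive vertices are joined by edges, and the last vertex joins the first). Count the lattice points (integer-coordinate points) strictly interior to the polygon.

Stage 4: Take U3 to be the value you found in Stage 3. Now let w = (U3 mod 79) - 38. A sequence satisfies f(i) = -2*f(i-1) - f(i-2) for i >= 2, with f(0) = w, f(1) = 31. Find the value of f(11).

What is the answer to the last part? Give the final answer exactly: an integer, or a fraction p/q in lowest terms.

81

Stage 1: cross terms: (-35*-2 - 18*10)=-110, (18*22 - 30*-2)=456, (30*35 - 1*22)=1028, (1*10 - -35*35)=1235; twice the area = |2609| = 2609; area = 2609/2; answer 2609/2
Stage 2: U1 = 2609/2; threaded value p + q = 2611; m = 25; T(3) = 1*(36) - 3*(-4) + 1*(25) = 73; iterating: T(3)=73, T(4)=-39, T(5)=-222, T(6)=-32, T(7)=595, T(8)=469, T(9)=-1348, T(10)=-2160, T(11)=2353, T(12)=7485, T(13)=-1734, T(14)=-21836; answer -21836
Stage 3: U2 = -21836; c = 16; cross terms: (-37*-15 - 35*7)=310, (35*2 - 16*-15)=310, (16*22 - 35*2)=282, (35*35 - -17*22)=1599, (-17*7 - -37*35)=1176; twice the area = |3677| = 3677; area = 3677/2; boundary points = 2 + 1 + 1 + 13 + 4 = 21; strictly interior points = area - boundary/2 + 1 = 1829; answer 1829
Stage 4: U3 = 1829; w = -26; f(2) = -2*(31) - 1*(-26) = -36; iterating: f(2)=-36, f(3)=41, f(4)=-46, f(5)=51, f(6)=-56, f(7)=61, f(8)=-66, f(9)=71, f(10)=-76, f(11)=81; answer 81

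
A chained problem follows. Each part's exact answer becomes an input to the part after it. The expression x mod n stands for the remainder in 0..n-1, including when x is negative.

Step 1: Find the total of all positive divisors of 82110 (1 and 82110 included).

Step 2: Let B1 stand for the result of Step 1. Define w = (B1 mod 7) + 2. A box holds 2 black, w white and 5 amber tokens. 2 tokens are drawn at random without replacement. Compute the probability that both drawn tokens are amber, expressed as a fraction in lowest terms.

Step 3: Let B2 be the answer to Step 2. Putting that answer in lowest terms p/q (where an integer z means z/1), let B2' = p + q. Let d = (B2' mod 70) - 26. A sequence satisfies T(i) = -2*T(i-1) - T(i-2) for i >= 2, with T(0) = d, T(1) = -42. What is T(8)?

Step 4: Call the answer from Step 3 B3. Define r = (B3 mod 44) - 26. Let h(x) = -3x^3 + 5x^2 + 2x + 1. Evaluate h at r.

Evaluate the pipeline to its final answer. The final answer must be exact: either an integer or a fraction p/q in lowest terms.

Step 1: 82110 = 2 * 3 * 5 * 7 * 17 * 23; sigma = (1 + 2) * (1 + 3) * (1 + 5) * (1 + 7) * (1 + 17) * (1 + 23) = 3 * 4 * 6 * 8 * 18 * 24 = 248832; answer 248832
Step 2: B1 = 248832; w = 5; total draws C(12,2) = 66; favorable C(5,2) = 10; P = 5/33; answer 5/33
Step 3: B2 = 5/33; threaded value p + q = 38; d = 12; T(2) = -2*(-42) - 1*(12) = 72; iterating: T(2)=72, T(3)=-102, T(4)=132, T(5)=-162, T(6)=192, T(7)=-222, T(8)=252; answer 252
Step 4: B3 = 252; r = 6; -3*(6)^3 + 5*(6)^2 + 2*(6)^1 + 1 = (-648) + (180) + (12) + (1) = -455; answer -455

-455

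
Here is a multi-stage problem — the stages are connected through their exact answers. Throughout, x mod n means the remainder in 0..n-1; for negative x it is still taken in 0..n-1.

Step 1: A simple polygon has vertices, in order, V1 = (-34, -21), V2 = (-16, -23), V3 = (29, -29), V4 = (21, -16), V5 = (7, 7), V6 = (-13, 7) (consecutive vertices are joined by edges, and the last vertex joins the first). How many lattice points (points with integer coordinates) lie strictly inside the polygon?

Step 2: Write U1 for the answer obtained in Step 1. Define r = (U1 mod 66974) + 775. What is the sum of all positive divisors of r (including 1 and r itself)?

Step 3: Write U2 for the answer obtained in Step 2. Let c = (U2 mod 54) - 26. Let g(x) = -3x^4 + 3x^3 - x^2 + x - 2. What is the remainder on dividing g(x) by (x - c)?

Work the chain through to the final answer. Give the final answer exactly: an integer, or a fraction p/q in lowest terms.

Step 1: cross terms: (-34*-23 - -16*-21)=446, (-16*-29 - 29*-23)=1131, (29*-16 - 21*-29)=145, (21*7 - 7*-16)=259, (7*7 - -13*7)=140, (-13*-21 - -34*7)=511; twice the area = |2632| = 2632; area = 1316; boundary points = 2 + 3 + 1 + 1 + 20 + 7 = 34; strictly interior points = area - boundary/2 + 1 = 1300; answer 1300
Step 2: U1 = 1300; r = 2075; 2075 = 5^2 * 83; sigma = (1 + 5 + 25) * (1 + 83) = 31 * 84 = 2604; answer 2604
Step 3: U2 = 2604; c = -14; remainder = value at the root: -3*(-14)^4 + 3*(-14)^3 - 1*(-14)^2 + 1*(-14)^1 - 2 = (-115248) + (-8232) + (-196) + (-14) + (-2) = -123692; answer -123692

-123692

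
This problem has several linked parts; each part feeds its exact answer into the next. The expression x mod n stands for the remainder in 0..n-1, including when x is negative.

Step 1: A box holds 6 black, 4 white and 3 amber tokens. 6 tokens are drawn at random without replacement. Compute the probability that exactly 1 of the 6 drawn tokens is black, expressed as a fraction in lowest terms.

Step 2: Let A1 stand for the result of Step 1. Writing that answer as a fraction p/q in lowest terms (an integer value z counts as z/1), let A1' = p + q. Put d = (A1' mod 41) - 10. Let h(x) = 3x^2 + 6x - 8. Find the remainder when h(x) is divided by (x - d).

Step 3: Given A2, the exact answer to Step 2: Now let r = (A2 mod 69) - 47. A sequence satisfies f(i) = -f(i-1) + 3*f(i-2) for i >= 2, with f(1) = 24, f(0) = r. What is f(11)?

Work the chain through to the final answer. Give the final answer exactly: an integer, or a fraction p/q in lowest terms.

203472

Step 1: total draws C(13,6) = 1716; favorable C(6,1)*C(7,5) = 126; P = 21/286; answer 21/286
Step 2: A1 = 21/286; threaded value p + q = 307; d = 10; remainder = value at the root: 3*(10)^2 + 6*(10)^1 - 8 = (300) + (60) + (-8) = 352; answer 352
Step 3: A2 = 352; r = -40; f(2) = -1*(24) + 3*(-40) = -144; iterating: f(2)=-144, f(3)=216, f(4)=-648, f(5)=1296, f(6)=-3240, f(7)=7128, f(8)=-16848, f(9)=38232, f(10)=-88776, f(11)=203472; answer 203472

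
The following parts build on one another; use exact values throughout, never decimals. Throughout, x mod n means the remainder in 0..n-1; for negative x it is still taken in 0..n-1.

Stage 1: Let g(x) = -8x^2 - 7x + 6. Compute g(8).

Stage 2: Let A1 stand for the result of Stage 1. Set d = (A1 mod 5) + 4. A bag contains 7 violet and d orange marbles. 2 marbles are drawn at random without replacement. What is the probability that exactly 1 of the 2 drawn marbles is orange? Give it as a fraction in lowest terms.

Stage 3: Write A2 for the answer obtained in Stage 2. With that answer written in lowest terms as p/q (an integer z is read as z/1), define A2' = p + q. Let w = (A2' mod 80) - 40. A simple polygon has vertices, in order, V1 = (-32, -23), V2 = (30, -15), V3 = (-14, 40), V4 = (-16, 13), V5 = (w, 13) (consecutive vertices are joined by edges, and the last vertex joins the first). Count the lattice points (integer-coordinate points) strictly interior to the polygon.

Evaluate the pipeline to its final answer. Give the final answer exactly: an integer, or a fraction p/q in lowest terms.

Stage 1: -8*(8)^2 - 7*(8)^1 + 6 = (-512) + (-56) + (6) = -562; answer -562
Stage 2: A1 = -562; d = 7; total draws C(14,2) = 91; favorable C(7,1)*C(7,1) = 49; P = 7/13; answer 7/13
Stage 3: A2 = 7/13; threaded value p + q = 20; w = -20; cross terms: (-32*-15 - 30*-23)=1170, (30*40 - -14*-15)=990, (-14*13 - -16*40)=458, (-16*13 - -20*13)=52, (-20*-23 - -32*13)=876; twice the area = |3546| = 3546; area = 1773; boundary points = 2 + 11 + 1 + 4 + 12 = 30; strictly interior points = area - boundary/2 + 1 = 1759; answer 1759

1759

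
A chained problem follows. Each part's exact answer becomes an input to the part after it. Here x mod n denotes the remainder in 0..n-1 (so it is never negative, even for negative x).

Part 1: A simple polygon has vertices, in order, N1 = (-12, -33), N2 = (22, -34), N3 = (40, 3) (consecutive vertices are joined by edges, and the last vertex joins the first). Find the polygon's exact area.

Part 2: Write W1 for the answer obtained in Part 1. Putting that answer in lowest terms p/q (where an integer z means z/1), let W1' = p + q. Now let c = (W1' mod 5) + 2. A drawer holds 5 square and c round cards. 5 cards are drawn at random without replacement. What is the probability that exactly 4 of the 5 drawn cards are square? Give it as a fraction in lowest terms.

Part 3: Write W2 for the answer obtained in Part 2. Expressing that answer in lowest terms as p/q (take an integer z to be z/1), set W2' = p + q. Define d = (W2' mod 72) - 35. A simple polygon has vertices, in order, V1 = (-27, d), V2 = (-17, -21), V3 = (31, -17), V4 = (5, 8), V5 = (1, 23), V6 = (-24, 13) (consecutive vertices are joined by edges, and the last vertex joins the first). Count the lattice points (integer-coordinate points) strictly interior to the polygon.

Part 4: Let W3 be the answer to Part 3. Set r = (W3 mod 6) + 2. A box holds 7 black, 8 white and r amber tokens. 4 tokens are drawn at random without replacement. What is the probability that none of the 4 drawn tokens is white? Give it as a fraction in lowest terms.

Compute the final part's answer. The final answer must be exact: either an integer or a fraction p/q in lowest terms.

Part 1: cross terms: (-12*-34 - 22*-33)=1134, (22*3 - 40*-34)=1426, (40*-33 - -12*3)=-1284; twice the area = |1276| = 1276; area = 638; answer 638
Part 2: W1 = 638; threaded value p + q = 639; c = 6; total draws C(11,5) = 462; favorable C(5,4)*C(6,1) = 30; P = 5/77; answer 5/77
Part 3: W2 = 5/77; threaded value p + q = 82; d = -25; cross terms: (-27*-21 - -17*-25)=142, (-17*-17 - 31*-21)=940, (31*8 - 5*-17)=333, (5*23 - 1*8)=107, (1*13 - -24*23)=565, (-24*-25 - -27*13)=951; twice the area = |3038| = 3038; area = 1519; boundary points = 2 + 4 + 1 + 1 + 5 + 1 = 14; strictly interior points = area - boundary/2 + 1 = 1513; answer 1513
Part 4: W3 = 1513; r = 3; total draws C(18,4) = 3060; favorable C(10,4) = 210; P = 7/102; answer 7/102

7/102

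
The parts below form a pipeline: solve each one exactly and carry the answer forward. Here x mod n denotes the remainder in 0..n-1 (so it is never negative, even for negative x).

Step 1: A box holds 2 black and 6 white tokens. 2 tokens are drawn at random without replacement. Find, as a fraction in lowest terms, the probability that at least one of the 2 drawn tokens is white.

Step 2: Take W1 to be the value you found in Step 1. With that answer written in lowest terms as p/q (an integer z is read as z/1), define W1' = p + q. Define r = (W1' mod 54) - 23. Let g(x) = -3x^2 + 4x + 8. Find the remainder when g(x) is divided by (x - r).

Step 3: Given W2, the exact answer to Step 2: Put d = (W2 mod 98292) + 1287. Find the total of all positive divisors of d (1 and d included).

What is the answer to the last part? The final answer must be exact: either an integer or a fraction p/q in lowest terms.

98048

Step 1: total draws C(8,2) = 28; complement C(2,2) = 1; favorable 28 - 1 = 27; P = 27/28; answer 27/28
Step 2: W1 = 27/28; threaded value p + q = 55; r = -22; remainder = value at the root: -3*(-22)^2 + 4*(-22)^1 + 8 = (-1452) + (-88) + (8) = -1532; answer -1532
Step 3: W2 = -1532; d = 98047; 98047 is prime, so its only divisors are 1 and 98047; sigma = 1 + 98047 = 98048; answer 98048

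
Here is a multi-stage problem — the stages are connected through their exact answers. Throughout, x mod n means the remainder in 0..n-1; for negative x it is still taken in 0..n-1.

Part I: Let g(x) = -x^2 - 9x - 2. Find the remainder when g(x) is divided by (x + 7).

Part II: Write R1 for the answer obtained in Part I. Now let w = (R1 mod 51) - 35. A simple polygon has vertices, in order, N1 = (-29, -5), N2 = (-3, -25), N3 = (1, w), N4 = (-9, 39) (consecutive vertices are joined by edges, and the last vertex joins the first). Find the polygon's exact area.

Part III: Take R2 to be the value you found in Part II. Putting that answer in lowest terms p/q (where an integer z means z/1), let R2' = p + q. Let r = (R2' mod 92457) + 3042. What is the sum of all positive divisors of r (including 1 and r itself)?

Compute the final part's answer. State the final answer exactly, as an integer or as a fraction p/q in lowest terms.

Part I: remainder = value at the root: -1*(-7)^2 - 9*(-7)^1 - 2 = (-49) + (63) + (-2) = 12; answer 12
Part II: R1 = 12; w = -23; cross terms: (-29*-25 - -3*-5)=710, (-3*-23 - 1*-25)=94, (1*39 - -9*-23)=-168, (-9*-5 - -29*39)=1176; twice the area = |1812| = 1812; area = 906; answer 906
Part III: R2 = 906; threaded value p + q = 907; r = 3949; 3949 = 11 * 359; sigma = (1 + 11) * (1 + 359) = 12 * 360 = 4320; answer 4320

4320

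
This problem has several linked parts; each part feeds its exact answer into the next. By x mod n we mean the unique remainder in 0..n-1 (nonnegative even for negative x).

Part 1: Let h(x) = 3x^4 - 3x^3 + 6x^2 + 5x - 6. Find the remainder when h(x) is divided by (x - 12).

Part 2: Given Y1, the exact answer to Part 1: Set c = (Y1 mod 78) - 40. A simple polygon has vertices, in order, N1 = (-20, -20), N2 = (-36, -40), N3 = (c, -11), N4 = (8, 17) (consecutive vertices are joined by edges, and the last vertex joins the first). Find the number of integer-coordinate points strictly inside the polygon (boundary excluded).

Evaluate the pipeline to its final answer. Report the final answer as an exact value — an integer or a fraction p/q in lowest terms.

Part 1: remainder = value at the root: 3*(12)^4 - 3*(12)^3 + 6*(12)^2 + 5*(12)^1 - 6 = (62208) + (-5184) + (864) + (60) + (-6) = 57942; answer 57942
Part 2: Y1 = 57942; c = 26; cross terms: (-20*-40 - -36*-20)=80, (-36*-11 - 26*-40)=1436, (26*17 - 8*-11)=530, (8*-20 - -20*17)=180; twice the area = |2226| = 2226; area = 1113; boundary points = 4 + 1 + 2 + 1 = 8; strictly interior points = area - boundary/2 + 1 = 1110; answer 1110

1110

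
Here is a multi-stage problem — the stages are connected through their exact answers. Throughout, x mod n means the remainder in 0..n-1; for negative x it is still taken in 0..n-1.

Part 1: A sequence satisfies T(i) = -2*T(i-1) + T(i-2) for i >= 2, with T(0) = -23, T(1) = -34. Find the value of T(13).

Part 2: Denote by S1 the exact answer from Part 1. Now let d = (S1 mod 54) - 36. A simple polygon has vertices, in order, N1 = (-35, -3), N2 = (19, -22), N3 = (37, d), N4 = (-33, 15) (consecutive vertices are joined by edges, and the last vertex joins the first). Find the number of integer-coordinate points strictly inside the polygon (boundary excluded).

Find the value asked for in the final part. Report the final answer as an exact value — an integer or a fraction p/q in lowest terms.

871

Part 1: T(2) = -2*(-34) + 1*(-23) = 45; iterating: T(2)=45, T(3)=-124, T(4)=293, T(5)=-710, T(6)=1713, T(7)=-4136, T(8)=9985, T(9)=-24106, T(10)=58197, T(11)=-140500, T(12)=339197, T(13)=-818894; answer -818894
Part 2: S1 = -818894; d = -20; cross terms: (-35*-22 - 19*-3)=827, (19*-20 - 37*-22)=434, (37*15 - -33*-20)=-105, (-33*-3 - -35*15)=624; twice the area = |1780| = 1780; area = 890; boundary points = 1 + 2 + 35 + 2 = 40; strictly interior points = area - boundary/2 + 1 = 871; answer 871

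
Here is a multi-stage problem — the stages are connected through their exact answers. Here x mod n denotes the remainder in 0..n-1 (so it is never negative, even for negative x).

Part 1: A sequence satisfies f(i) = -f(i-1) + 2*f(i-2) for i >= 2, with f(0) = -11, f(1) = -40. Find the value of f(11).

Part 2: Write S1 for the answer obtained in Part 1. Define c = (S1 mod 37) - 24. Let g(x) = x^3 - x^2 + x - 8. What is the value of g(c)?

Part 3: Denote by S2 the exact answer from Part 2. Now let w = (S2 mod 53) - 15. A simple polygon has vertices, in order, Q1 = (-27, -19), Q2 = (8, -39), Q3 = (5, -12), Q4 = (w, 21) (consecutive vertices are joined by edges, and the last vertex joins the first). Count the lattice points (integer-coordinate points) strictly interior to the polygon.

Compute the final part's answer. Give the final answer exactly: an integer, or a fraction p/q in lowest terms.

859

Part 1: f(2) = -1*(-40) + 2*(-11) = 18; iterating: f(2)=18, f(3)=-98, f(4)=134, f(5)=-330, f(6)=598, f(7)=-1258, f(8)=2454, f(9)=-4970, f(10)=9878, f(11)=-19818; answer -19818
Part 2: S1 = -19818; c = -10; 1*(-10)^3 - 1*(-10)^2 + 1*(-10)^1 - 8 = (-1000) + (-100) + (-10) + (-8) = -1118; answer -1118
Part 3: S2 = -1118; w = 33; cross terms: (-27*-39 - 8*-19)=1205, (8*-12 - 5*-39)=99, (5*21 - 33*-12)=501, (33*-19 - -27*21)=-60; twice the area = |1745| = 1745; area = 1745/2; boundary points = 5 + 3 + 1 + 20 = 29; strictly interior points = area - boundary/2 + 1 = 859; answer 859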